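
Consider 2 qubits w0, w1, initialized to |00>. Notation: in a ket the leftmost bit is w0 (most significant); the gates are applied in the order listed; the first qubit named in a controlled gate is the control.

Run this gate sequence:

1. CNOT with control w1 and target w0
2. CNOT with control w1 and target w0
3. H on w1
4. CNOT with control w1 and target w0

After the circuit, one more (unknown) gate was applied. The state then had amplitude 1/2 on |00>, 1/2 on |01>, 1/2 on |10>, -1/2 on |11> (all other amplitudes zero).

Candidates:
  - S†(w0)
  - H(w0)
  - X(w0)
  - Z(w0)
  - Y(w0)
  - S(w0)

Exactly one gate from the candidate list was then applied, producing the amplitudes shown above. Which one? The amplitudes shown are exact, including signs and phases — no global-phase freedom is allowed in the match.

It was H(w0) that produced the state shown. Key observation: steps 1-2 multiply out to the identity, so the circuit reduces to the remaining gates.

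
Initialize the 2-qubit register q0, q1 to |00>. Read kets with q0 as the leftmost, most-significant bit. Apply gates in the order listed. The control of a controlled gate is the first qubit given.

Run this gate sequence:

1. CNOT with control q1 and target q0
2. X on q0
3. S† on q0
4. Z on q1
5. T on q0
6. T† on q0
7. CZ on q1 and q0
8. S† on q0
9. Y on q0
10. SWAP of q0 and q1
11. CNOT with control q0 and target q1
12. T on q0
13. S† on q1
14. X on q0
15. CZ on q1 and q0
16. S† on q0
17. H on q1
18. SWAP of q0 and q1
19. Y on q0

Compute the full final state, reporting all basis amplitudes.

The resulting statevector has amplitude 0 on |00>, -sqrt(2)*I/2 on |01>, 0 on |10>, sqrt(2)*I/2 on |11>.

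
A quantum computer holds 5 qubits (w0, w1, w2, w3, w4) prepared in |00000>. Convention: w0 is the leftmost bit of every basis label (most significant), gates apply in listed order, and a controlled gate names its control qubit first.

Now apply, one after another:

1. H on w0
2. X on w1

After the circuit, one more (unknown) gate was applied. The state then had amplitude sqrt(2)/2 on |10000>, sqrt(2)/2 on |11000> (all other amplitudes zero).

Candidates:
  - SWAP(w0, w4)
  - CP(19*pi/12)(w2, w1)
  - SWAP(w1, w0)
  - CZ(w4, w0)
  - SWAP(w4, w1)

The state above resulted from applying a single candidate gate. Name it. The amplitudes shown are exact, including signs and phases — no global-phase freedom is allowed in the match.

It was SWAP(w1, w0) that produced the state shown.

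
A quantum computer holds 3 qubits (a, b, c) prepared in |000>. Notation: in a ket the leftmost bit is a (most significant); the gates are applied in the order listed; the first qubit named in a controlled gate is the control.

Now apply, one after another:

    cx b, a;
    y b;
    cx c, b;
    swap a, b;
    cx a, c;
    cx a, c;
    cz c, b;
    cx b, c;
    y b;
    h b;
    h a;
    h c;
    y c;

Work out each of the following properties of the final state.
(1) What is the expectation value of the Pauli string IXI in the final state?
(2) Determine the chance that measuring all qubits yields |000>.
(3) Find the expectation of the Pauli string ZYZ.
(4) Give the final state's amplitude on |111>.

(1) The expectation value of IXI is -1.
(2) The probability of measuring |000> is 1/8.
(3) In the final state, ZYZ has expectation 0.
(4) |111> carries amplitude -sqrt(2)*I/4 in the final state.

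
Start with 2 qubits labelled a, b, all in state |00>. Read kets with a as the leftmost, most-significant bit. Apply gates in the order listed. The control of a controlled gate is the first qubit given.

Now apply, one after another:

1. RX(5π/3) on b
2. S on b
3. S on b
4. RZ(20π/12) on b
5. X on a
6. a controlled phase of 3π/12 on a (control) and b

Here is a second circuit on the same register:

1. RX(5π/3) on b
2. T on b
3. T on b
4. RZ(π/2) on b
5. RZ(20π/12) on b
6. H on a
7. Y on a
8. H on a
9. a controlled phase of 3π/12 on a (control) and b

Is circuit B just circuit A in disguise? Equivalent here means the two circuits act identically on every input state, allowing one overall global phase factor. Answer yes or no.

No, they are not equivalent — no single phase factor reconciles the two unitaries.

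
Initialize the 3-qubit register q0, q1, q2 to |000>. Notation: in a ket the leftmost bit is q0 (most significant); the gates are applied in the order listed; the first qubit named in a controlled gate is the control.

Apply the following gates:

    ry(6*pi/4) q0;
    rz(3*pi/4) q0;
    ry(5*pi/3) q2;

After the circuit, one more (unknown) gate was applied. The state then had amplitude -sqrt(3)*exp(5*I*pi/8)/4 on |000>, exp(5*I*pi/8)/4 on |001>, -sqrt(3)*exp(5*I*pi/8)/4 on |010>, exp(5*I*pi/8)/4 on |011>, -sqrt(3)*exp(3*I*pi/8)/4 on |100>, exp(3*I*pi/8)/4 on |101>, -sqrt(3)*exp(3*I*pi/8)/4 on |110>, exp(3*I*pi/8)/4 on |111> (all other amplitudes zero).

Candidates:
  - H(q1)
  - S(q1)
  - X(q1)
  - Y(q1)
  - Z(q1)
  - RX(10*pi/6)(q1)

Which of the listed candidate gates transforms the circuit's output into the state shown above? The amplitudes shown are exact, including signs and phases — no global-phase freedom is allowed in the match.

The applied gate was H(q1).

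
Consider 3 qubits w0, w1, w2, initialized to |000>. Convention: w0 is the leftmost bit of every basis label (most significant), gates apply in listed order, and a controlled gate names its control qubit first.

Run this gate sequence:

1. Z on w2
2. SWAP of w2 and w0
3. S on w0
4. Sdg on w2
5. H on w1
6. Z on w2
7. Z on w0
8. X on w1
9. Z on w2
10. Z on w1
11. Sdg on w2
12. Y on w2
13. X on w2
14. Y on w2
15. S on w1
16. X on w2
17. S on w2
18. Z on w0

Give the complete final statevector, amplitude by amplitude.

The final amplitudes are -sqrt(2)/2 on |000>, sqrt(2)*I/2 on |010>, and 0 on every other basis state.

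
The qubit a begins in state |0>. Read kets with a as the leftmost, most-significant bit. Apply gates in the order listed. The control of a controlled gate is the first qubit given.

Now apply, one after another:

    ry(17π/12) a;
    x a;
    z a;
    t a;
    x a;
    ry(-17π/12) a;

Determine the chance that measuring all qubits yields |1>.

Outcome |1> occurs with probability sqrt(6)/16 + sqrt(2)/8 + sqrt(3)/8 + 1/4.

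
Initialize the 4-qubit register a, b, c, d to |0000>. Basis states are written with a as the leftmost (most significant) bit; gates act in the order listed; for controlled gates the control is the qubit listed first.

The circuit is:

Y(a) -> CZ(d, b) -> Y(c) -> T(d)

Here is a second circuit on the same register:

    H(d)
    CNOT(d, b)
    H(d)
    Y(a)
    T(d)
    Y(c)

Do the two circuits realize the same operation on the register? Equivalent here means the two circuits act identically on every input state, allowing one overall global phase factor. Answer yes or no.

No: there is an input state on which the two circuits produce genuinely different outputs (not merely differing by a phase).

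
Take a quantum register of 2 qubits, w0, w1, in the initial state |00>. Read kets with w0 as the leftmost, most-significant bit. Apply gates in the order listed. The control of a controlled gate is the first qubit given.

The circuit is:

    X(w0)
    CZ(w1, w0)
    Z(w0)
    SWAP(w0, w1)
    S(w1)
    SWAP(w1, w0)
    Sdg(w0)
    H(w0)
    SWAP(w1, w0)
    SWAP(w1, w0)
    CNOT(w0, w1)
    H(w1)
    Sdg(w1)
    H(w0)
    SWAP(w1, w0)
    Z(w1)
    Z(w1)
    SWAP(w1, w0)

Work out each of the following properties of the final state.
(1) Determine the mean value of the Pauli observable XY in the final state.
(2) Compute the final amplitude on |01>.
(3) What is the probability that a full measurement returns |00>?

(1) The expectation value of XY is -1. Key observation: gates 15-18 undo each other exactly, leaving only the rest of the circuit to track.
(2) |01> carries amplitude sqrt(2)*I/2 in the final state.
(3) Outcome |00> occurs with probability 0.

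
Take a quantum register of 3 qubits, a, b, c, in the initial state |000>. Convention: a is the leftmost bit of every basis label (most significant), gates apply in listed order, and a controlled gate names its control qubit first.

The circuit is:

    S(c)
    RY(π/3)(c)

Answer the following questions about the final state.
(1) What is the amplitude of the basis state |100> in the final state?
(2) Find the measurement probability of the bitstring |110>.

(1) The amplitude on |100> is 0.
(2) Outcome |110> occurs with probability 0.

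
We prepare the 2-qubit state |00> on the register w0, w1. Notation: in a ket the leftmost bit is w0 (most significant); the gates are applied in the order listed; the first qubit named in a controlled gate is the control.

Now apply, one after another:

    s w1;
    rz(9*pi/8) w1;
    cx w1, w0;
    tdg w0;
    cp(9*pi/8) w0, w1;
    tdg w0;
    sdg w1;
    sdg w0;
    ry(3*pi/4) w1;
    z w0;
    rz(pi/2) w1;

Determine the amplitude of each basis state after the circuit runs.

After the circuit, the state carries amplitude -sqrt(2 - sqrt(2))*exp(3*I*pi/16)/2 on |00>, -sqrt(sqrt(2) + 2)*exp(11*I*pi/16)/2 on |01>, 0 on |10>, 0 on |11>.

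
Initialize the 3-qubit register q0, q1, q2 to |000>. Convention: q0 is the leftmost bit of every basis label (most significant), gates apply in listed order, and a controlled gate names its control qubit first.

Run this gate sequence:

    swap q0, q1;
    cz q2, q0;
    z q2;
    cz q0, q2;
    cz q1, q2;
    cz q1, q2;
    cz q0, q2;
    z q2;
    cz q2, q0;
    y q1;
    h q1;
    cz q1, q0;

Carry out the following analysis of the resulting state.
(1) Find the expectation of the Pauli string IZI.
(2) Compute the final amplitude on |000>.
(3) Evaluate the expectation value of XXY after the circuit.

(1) In the final state, IZI has expectation 0. Key observation: steps 2-9 multiply out to the identity, so the circuit reduces to the remaining gates.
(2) The final state's coefficient on |000> equals sqrt(2)*I/2.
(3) The observable XXY averages to 0.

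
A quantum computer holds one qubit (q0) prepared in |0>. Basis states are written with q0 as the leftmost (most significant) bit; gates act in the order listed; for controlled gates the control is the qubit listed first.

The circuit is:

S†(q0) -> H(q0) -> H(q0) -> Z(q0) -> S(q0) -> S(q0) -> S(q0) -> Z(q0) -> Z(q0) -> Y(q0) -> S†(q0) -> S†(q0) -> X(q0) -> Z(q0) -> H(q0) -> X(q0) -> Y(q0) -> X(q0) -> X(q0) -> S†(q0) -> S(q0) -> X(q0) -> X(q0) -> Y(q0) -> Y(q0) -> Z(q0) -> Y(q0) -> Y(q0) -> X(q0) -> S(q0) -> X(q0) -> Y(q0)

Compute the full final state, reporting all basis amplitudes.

The resulting statevector has amplitude sqrt(2)*I/2 on |0>, sqrt(2)/2 on |1>.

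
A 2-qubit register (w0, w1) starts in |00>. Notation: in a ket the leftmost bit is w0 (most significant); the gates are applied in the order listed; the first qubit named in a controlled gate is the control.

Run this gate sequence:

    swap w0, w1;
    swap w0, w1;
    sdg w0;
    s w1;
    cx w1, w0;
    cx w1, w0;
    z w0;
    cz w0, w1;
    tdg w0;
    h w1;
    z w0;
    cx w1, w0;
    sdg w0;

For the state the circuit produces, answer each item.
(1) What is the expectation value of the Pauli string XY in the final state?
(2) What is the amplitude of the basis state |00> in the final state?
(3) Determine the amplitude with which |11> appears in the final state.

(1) The observable XY averages to -1.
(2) The final state's coefficient on |00> equals sqrt(2)/2.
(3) |11> carries amplitude -sqrt(2)*I/2 in the final state.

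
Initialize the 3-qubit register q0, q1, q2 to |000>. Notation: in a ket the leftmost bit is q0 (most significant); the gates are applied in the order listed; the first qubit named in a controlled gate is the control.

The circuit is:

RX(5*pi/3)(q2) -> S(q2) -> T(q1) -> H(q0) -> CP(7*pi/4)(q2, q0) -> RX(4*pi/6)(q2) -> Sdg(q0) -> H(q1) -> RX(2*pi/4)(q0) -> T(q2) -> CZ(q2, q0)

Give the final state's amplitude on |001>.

The final state's coefficient on |001> equals sqrt(2)*(-1 + exp(I*pi/4))/16.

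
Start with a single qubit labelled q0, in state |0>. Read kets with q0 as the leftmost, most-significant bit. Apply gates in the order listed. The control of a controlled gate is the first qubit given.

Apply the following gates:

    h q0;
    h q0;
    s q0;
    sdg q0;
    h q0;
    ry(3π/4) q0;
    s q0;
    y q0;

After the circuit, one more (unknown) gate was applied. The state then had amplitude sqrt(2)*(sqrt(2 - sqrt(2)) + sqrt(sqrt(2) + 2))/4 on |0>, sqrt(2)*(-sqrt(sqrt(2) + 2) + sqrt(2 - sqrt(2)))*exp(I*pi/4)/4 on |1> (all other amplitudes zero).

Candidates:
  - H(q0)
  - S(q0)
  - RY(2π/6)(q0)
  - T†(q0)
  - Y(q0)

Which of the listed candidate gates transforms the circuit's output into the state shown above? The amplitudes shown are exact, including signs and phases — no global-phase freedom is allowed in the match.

It was T†(q0) that produced the state shown. Key observation: the block from step 2 through step 5 cancels to the identity and can be dropped.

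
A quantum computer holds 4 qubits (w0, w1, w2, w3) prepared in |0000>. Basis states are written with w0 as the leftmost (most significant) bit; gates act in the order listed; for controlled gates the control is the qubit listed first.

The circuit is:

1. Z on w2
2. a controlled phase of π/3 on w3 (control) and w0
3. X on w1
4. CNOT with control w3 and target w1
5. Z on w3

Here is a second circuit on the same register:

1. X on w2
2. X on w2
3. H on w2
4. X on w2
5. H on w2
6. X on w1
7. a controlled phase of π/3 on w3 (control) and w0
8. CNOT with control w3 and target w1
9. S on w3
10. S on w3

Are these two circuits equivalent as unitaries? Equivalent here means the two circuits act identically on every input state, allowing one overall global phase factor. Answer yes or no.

Yes: on every input state the two circuits agree up to one overall phase factor.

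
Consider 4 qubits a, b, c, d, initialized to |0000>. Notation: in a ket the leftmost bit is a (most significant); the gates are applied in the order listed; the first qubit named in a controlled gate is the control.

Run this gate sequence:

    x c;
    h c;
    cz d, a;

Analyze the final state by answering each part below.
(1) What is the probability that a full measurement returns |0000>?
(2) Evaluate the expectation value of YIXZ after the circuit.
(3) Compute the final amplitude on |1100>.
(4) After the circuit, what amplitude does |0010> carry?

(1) Outcome |0000> occurs with probability 1/2.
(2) In the final state, YIXZ has expectation 0.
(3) The amplitude on |1100> is 0.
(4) The amplitude on |0010> is -sqrt(2)/2.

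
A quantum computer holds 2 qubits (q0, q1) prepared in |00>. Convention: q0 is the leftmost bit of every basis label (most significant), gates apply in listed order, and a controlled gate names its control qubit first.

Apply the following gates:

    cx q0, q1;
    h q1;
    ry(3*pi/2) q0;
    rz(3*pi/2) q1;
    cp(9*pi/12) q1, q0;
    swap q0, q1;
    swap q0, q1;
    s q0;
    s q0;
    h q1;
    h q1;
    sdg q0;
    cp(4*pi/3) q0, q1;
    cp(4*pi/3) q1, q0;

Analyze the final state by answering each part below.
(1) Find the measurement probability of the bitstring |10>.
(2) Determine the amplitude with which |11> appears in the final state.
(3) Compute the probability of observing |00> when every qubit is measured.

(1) Outcome |10> occurs with probability 1/4.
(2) The final state's coefficient on |11> equals exp(2*I*pi/3)/2.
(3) The probability of measuring |00> is 1/4.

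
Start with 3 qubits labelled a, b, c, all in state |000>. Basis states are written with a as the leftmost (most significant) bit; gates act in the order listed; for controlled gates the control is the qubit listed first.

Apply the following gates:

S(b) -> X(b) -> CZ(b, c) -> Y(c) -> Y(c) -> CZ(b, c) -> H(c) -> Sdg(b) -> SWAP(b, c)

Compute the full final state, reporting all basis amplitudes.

The resulting statevector has amplitude -sqrt(2)*I/2 on |001>, -sqrt(2)*I/2 on |011>, and 0 on every other basis state. Key observation: gates 3-6 undo each other exactly, leaving only the rest of the circuit to track.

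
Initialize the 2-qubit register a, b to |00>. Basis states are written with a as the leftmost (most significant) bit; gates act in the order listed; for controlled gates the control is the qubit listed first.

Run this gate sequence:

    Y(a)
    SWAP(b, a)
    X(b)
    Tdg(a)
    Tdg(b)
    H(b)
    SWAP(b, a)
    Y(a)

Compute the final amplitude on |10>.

The amplitude on |10> is -sqrt(2)/2.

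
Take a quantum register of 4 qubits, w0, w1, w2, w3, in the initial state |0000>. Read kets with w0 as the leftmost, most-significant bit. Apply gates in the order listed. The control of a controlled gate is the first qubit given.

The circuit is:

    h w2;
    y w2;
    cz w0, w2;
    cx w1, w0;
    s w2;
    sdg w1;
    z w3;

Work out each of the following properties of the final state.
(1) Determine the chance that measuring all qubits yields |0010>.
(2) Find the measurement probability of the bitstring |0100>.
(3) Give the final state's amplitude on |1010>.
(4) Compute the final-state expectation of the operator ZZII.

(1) A full measurement returns |0010> with probability 1/2.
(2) A full measurement returns |0100> with probability 0.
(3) The amplitude on |1010> is 0.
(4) In the final state, ZZII has expectation 1.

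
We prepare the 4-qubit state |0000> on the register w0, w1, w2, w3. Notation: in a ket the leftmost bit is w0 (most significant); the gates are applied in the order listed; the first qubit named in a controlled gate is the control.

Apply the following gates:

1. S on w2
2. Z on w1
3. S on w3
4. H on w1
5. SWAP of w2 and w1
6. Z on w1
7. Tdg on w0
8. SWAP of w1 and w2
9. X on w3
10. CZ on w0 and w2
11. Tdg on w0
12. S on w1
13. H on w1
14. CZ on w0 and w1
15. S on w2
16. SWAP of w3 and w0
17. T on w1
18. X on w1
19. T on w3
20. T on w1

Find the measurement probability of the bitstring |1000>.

The probability of measuring |1000> is 1/2.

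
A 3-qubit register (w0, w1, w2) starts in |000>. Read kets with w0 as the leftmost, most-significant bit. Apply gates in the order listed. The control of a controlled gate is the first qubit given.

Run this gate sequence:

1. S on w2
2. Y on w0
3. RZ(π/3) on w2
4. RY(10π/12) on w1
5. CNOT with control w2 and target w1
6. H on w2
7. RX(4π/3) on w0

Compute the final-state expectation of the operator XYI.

In the final state, XYI has expectation 0.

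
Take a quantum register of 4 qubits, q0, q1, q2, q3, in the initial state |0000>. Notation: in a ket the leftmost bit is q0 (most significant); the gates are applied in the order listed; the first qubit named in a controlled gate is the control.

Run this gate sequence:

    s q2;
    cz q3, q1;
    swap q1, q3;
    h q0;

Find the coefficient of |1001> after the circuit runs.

The final state's coefficient on |1001> equals 0.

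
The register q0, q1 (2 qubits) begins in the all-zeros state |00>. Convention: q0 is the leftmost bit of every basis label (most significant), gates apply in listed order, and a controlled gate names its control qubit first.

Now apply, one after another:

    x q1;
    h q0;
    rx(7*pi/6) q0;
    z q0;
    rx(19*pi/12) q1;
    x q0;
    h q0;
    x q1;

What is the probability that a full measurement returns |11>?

A full measurement returns |11> with probability -sqrt(6)/8 + sqrt(2)/8 + 1/2.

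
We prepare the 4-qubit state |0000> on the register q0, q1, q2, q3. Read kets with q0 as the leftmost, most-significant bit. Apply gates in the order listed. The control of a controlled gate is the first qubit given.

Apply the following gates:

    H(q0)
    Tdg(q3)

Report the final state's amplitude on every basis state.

After the circuit, the state carries amplitude sqrt(2)/2 on |0000>, sqrt(2)/2 on |1000>, and 0 on every other basis state.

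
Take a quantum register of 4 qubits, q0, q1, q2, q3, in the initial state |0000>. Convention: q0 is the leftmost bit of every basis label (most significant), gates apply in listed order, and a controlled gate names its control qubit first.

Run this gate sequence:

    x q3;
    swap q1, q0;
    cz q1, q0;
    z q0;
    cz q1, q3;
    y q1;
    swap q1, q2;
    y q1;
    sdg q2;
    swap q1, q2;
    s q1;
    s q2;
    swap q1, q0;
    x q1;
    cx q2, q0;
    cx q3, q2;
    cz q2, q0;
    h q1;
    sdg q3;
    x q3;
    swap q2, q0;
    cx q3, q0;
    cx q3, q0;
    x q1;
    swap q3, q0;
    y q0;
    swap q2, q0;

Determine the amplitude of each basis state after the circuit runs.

After the circuit, the state carries amplitude sqrt(2)*I/2 on |0010>, -sqrt(2)*I/2 on |0110>, and 0 on every other basis state. Key observation: gates 22-23 undo each other exactly, leaving only the rest of the circuit to track.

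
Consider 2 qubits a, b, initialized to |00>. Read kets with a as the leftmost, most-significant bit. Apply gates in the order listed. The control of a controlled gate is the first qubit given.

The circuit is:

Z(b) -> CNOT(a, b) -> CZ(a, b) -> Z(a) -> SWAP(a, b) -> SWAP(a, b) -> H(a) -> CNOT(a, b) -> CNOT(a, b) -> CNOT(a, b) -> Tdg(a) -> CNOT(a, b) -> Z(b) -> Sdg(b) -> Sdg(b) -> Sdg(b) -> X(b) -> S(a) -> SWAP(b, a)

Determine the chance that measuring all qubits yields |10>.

Outcome |10> occurs with probability 1/2.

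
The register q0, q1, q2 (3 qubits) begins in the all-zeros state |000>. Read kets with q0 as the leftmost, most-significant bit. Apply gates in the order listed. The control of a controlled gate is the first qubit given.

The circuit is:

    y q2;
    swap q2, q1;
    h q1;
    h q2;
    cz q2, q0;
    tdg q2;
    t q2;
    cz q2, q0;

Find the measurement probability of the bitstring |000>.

Outcome |000> occurs with probability 1/4. Key observation: the block from step 5 through step 8 cancels to the identity and can be dropped.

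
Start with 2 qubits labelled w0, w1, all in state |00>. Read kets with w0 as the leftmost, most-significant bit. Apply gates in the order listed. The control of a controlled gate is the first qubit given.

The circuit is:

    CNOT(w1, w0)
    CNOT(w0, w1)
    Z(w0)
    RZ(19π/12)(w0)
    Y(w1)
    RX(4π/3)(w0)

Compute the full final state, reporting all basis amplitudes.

The resulting statevector has amplitude 0 on |00>, exp(17*I*pi/24)/2 on |01>, 0 on |10>, -sqrt(3)*exp(5*I*pi/24)/2 on |11>.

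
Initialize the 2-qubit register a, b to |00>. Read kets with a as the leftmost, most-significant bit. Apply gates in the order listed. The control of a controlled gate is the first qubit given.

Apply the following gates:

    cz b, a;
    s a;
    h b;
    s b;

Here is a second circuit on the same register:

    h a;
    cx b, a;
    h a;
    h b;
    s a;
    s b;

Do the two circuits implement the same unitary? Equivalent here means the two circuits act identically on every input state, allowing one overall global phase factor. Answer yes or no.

Yes: on every input state the two circuits agree up to one overall phase factor.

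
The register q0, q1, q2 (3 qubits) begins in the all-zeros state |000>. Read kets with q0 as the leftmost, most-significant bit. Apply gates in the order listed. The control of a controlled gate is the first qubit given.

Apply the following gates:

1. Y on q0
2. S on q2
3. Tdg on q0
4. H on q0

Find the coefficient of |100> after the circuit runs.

The amplitude on |100> is -sqrt(2)*exp(I*pi/4)/2.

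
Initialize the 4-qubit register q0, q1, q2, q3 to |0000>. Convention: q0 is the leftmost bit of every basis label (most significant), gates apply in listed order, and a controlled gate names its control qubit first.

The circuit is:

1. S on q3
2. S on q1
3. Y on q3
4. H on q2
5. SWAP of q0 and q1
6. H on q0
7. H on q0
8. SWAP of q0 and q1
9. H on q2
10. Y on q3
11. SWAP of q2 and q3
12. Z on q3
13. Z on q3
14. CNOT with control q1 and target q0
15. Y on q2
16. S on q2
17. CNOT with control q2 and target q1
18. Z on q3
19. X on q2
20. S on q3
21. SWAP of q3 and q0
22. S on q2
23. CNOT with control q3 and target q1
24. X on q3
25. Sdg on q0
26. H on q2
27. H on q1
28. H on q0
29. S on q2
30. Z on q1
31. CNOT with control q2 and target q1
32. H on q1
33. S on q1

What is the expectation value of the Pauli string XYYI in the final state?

The expectation value of XYYI is 0.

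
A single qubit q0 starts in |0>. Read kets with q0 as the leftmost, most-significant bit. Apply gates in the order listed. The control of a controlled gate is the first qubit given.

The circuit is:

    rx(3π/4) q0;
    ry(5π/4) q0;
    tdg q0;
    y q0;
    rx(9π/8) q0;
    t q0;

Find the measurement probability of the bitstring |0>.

A full measurement returns |0> with probability cos(7*pi/16)**2/4 + 3*sin(7*pi/16)**2/4 + sqrt(1/2 - sqrt(2)/4)*sqrt(sqrt(2)/4 + 1/2)*exp(-I*pi/4)*sin(7*pi/16)*cos(7*pi/16) - sqrt(2)*I*sqrt(1/2 - sqrt(2)/4)*sqrt(sqrt(2)/4 + 1/2)*exp(I*pi/4)*sin(7*pi/16)*cos(7*pi/16)/2 + sqrt(2)*I*sqrt(1/2 - sqrt(2)/4)*sqrt(sqrt(2)/4 + 1/2)*exp(-I*pi/4)*sin(7*pi/16)*cos(7*pi/16)/2 + sqrt(1/2 - sqrt(2)/4)*sqrt(sqrt(2)/4 + 1/2)*exp(I*pi/4)*sin(7*pi/16)*cos(7*pi/16).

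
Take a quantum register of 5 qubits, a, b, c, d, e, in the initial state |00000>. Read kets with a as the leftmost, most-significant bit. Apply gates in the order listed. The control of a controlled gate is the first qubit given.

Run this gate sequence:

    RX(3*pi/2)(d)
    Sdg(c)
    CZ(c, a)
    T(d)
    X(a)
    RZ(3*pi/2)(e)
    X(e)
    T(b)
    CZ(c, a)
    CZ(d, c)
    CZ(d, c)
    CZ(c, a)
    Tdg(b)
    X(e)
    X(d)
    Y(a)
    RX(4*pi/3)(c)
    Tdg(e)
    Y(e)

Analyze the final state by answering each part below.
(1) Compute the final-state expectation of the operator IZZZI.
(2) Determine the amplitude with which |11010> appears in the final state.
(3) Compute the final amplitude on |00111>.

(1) In the final state, IZZZI has expectation 0.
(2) The final state's coefficient on |11010> equals 0.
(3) |00111> carries amplitude -sqrt(6)*exp(3*I*pi/4)/4 in the final state.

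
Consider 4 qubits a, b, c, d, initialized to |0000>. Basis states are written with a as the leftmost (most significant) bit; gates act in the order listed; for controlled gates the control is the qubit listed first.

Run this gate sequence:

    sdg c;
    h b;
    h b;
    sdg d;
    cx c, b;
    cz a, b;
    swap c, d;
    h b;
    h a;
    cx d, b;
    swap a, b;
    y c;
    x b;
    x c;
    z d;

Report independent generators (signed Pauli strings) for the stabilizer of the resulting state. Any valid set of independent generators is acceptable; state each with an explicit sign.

One valid set of independent stabilizer generators is +XIII, +IXII, +IIZI, +IIIZ (any independent generating set of the same group is equally correct). Key observation: the block from step 2 through step 3 cancels to the identity and can be dropped.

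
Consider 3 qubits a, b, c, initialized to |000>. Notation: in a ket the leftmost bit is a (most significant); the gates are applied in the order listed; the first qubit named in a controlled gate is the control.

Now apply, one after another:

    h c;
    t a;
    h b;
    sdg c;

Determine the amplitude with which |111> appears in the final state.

The amplitude on |111> is 0.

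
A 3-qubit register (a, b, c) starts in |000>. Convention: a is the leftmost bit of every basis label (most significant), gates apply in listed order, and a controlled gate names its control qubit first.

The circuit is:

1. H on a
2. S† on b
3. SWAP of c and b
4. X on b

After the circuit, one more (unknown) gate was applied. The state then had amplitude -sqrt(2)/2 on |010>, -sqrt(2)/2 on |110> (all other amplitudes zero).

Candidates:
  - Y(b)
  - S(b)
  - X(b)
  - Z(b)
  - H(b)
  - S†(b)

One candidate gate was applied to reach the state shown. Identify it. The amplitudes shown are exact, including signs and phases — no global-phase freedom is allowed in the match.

The unique candidate consistent with the amplitudes is Z(b).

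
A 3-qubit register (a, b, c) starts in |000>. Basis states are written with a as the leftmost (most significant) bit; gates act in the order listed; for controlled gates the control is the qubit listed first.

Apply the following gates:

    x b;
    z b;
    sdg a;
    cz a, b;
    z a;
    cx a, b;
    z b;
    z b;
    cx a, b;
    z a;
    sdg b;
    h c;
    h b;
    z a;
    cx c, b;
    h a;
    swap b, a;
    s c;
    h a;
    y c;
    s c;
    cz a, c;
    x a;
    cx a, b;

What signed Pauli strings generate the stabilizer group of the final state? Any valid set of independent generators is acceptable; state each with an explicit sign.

The final state is stabilized by the group generated by +IXI, -IIX, +ZII; other independent generating sets are equally valid.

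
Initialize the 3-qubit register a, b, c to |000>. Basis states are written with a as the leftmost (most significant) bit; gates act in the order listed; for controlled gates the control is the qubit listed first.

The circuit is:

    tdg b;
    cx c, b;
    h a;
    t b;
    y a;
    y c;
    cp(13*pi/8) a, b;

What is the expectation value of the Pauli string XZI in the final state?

The expectation value of XZI is -1.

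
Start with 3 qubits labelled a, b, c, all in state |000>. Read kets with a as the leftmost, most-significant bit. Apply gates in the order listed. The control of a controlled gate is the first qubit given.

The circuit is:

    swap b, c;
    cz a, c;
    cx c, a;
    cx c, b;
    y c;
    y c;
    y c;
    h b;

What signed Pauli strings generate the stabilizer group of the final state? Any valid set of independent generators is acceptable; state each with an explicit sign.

One valid set of independent stabilizer generators is +IXI, +ZII, -IIZ (any independent generating set of the same group is equally correct).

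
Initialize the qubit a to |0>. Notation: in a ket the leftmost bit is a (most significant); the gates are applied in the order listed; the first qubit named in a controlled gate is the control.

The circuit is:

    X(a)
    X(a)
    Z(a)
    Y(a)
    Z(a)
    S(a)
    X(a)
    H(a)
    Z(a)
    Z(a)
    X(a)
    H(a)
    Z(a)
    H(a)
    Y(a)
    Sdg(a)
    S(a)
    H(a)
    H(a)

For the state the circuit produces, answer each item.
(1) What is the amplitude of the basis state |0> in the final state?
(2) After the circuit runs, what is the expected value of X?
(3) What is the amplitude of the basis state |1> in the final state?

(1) |0> carries amplitude -sqrt(2)*I/2 in the final state. Key observation: steps 1-2 multiply out to the identity, so the circuit reduces to the remaining gates.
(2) The expectation value of X is -1.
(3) |1> carries amplitude sqrt(2)*I/2 in the final state.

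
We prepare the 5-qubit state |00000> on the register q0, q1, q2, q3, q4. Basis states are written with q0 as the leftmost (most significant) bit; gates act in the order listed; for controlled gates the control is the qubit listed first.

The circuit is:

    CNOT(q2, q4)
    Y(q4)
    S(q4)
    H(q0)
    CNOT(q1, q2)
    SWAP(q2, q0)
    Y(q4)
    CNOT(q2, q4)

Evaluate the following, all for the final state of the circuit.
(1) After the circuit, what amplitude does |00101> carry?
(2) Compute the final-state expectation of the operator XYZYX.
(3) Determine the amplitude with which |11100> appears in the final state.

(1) The amplitude on |00101> is sqrt(2)*I/2.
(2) The observable XYZYX averages to 0.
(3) The amplitude on |11100> is 0.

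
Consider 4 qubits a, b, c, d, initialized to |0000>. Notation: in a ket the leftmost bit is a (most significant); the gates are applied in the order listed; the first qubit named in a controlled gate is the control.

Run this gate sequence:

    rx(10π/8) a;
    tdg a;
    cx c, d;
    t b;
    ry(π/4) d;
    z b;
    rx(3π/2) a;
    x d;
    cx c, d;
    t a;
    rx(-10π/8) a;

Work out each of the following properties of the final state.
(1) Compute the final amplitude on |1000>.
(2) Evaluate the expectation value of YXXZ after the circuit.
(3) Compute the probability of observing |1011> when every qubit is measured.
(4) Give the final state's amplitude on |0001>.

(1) The final state's coefficient on |1000> equals sqrt(2 - sqrt(2))*(-sqrt(2) - 1 - sqrt(2)*I + I)*exp(I*pi/4)/8.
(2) The observable YXXZ averages to 0.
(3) The probability of measuring |1011> is 0.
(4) The amplitude on |0001> is -sqrt(2*sqrt(2) + 4)/4 - sqrt(4 - 2*sqrt(2))*exp(I*pi/4)/8 - sqrt(4 - 2*sqrt(2))*exp(3*I*pi/4)/8 - sqrt(2 - sqrt(2))*exp(I*pi/4)/8 - sqrt(2 - sqrt(2))*exp(3*I*pi/4)/8.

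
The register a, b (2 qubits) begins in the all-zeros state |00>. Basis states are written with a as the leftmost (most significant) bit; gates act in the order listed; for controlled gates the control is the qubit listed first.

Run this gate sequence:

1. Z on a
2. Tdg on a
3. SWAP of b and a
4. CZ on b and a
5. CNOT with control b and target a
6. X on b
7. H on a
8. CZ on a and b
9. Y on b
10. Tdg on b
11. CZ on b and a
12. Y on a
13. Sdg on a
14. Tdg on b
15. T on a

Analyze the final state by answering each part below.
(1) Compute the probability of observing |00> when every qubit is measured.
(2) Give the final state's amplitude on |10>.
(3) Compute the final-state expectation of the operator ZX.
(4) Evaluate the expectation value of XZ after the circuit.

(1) A full measurement returns |00> with probability 1/2.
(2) The final state's coefficient on |10> equals -sqrt(2)*exp(3*I*pi/4)/2.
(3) The expectation value of ZX is 0.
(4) The observable XZ averages to sqrt(2)/2.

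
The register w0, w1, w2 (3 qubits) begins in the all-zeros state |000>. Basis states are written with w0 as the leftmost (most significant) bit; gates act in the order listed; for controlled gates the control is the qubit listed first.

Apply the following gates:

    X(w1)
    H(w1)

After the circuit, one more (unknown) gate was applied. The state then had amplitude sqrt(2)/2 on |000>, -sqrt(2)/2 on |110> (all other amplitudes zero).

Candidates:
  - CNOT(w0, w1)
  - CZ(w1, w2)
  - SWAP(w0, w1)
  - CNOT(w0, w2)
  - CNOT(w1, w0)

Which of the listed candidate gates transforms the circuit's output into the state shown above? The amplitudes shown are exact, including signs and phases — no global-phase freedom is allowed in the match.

The unique candidate consistent with the amplitudes is CNOT(w1, w0).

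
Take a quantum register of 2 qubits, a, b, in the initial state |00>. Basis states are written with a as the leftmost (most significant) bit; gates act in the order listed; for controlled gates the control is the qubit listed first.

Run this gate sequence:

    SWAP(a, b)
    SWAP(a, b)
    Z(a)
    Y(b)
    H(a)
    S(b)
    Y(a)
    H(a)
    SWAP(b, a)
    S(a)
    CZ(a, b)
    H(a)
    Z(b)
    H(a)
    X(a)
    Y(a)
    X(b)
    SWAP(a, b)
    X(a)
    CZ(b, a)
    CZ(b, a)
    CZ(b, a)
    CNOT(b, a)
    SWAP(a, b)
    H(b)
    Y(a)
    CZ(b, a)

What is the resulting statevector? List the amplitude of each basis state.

The final amplitudes are sqrt(2)/2 on |00>, sqrt(2)/2 on |01>, 0 on |10>, 0 on |11>.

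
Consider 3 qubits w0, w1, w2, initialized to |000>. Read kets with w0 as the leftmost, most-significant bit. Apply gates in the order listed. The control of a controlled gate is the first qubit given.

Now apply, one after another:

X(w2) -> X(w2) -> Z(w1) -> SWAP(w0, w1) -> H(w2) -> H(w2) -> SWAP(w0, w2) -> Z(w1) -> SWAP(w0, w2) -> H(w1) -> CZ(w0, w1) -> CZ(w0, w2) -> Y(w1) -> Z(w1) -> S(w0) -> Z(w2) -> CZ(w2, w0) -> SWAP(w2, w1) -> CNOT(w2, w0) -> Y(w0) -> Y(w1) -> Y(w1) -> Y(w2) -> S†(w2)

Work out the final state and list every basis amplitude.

The resulting statevector has amplitude sqrt(2)*I/2 on |000>, sqrt(2)/2 on |101>, and 0 on every other basis state. Key observation: steps 1-2 multiply out to the identity, so the circuit reduces to the remaining gates.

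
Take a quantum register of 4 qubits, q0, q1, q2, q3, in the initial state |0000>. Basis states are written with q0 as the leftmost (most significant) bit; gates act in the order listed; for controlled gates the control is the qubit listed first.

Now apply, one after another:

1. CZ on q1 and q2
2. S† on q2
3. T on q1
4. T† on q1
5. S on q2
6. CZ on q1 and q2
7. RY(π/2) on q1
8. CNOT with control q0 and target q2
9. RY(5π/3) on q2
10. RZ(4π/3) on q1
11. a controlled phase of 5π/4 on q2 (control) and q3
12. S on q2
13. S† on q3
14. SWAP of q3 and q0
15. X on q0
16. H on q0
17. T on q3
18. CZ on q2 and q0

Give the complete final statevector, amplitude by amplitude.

The resulting statevector has amplitude sqrt(3)*exp(I*pi/3)/4 on |0000>, 0 on |0001>, -exp(5*I*pi/6)/4 on |0010>, 0 on |0011>, -sqrt(3)*exp(2*I*pi/3)/4 on |0100>, 0 on |0101>, -exp(I*pi/6)/4 on |0110>, 0 on |0111>, -sqrt(3)*exp(I*pi/3)/4 on |1000>, 0 on |1001>, -exp(5*I*pi/6)/4 on |1010>, 0 on |1011>, sqrt(3)*exp(2*I*pi/3)/4 on |1100>, 0 on |1101>, -exp(I*pi/6)/4 on |1110>, 0 on |1111>.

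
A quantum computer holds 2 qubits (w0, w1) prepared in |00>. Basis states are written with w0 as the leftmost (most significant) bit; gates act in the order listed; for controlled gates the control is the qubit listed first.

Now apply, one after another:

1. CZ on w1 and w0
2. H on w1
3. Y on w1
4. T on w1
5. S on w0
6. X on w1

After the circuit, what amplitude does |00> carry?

The amplitude on |00> is sqrt(2)*exp(3*I*pi/4)/2.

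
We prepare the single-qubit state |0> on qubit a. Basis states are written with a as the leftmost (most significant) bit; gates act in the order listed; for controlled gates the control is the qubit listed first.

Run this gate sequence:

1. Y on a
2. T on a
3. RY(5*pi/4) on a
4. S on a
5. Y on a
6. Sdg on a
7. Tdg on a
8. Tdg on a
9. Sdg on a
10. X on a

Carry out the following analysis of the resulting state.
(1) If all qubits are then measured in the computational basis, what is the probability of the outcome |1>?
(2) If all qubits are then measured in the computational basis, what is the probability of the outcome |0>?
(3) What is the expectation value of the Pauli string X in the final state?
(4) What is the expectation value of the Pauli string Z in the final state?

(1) The probability of measuring |1> is 1/2 - sqrt(2)/4.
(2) A full measurement returns |0> with probability sqrt(2)/4 + 1/2.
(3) The expectation value of X is -sqrt(2)/2.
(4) In the final state, Z has expectation sqrt(2)/2.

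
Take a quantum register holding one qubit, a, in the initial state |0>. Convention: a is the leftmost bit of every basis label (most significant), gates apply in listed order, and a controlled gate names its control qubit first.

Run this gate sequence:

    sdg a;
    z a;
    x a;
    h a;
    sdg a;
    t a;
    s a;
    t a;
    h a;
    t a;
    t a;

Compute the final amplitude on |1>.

|1> carries amplitude -1/2 + I/2 in the final state.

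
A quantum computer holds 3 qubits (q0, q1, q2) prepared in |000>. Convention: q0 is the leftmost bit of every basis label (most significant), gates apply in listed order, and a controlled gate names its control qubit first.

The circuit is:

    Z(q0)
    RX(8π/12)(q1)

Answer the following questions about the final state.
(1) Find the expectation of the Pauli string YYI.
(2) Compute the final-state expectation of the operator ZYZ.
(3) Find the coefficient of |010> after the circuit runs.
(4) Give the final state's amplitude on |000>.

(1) The observable YYI averages to 0.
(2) In the final state, ZYZ has expectation -sqrt(3)/2.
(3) |010> carries amplitude -sqrt(3)*I/2 in the final state.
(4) The final state's coefficient on |000> equals 1/2.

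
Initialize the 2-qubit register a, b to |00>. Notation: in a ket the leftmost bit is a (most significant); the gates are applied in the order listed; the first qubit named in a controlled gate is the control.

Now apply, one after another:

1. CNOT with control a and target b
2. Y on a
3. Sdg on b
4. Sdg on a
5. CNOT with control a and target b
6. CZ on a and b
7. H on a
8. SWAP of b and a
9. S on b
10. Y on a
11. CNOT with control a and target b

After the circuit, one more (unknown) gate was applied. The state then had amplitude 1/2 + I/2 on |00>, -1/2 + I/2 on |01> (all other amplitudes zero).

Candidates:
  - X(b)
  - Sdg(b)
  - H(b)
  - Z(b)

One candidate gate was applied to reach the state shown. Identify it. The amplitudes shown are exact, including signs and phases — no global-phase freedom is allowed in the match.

The unique candidate consistent with the amplitudes is H(b).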